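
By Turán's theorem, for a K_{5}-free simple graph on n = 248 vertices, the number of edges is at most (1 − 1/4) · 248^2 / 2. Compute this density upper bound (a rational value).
Turán density bound = (3/4) · 248^2/2 = 23064

Turán's theorem: ex(n, K_{r+1}) is achieved by the complete r-partite Turán graph T(n, r) with parts as balanced as possible, and is at most (1 − 1/r) · n^2/2. For r = 4, n = 248: the density bound is (3/4) · 61504/2 = 23064. Since 4 ∣ 248, the Turán graph T(248, 4) has parts of equal size 62, and its edge count e(T(248, 4)) = 23064 attains the density bound exactly.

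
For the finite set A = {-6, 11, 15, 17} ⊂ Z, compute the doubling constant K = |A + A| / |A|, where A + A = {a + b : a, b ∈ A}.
K = |A + A| / |A| = 10/4 = 5/2

Enumerate A + A = {a + b : a, b ∈ A}. With |A| = 4, there are |A|^2 = 16 ordered sum pairs; collecting distinct values, A + A = {-12, 5, 9, 11, 22, 26, 28, 30, 32, 34}, so |A + A| = 10. Thus K = 10/4 = 5/2. For comparison, the minimum possible |A + A| over all 4-element sets is 2·4 − 1 = 7 (so min K = 7/4), attained only by arithmetic progressions.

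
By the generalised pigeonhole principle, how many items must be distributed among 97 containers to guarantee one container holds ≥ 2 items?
n = (2 − 1)·97 + 1 = 98

By the generalised pigeonhole principle, to guarantee some box contains ≥ r objects we need more than (r − 1) · k objects total. Threshold: n = (r − 1) · k + 1. With r = 2 and k = 97: n = 1 · 97 + 1 = 97 + 1 = 98. For n = 97 = 1 · 97, we can put exactly 1 objects in every box, avoiding 2 in any single one — so 98 is tight.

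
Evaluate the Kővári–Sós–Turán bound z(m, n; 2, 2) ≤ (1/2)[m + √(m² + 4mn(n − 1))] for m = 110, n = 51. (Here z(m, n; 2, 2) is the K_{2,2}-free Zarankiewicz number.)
z(110, 51; 2, 2) ≤ (1/2)[110 + √(110² + 4·110·51·50)] = (1/2)[110 + √1134100] = 587.4707

Kővári–Sós–Turán: let r_1, ..., r_110 be the row sums and z = Σ r_i the total number of 1s. Each pair of columns can share at most one row with both entries 1 (else a 2×2 all-ones block appears), so Σ_i C(r_i, 2) ≤ C(51, 2) = 1275. By convexity Σ_i C(r_i, 2) ≥ 110·C(z/110, 2) = z(z − 110)/(2·110), giving z² − 110z − 110·51·50 ≤ 0 and hence z ≤ (1/2)[110 + √(12100 + 4·280500)] = (1/2)[110 + √1134100] ≈ (1/2)(110 + 1064.9413) = 587.4707.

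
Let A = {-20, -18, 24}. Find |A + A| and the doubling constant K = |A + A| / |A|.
K = |A + A| / |A| = 6/3 = 2

Enumerate A + A = {a + b : a, b ∈ A}. With |A| = 3, there are |A|^2 = 9 ordered sum pairs; collecting distinct values, A + A = {-40, -38, -36, 4, 6, 48}, so |A + A| = 6. Thus K = 6/3 = 2. For comparison, the minimum possible |A + A| over all 3-element sets is 2·3 − 1 = 5 (so min K = 5/3), attained only by arithmetic progressions.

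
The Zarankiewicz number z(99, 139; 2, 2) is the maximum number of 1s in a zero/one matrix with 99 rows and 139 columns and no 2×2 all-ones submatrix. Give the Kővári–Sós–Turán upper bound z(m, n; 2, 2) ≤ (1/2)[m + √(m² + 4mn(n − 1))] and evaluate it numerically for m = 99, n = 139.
z(99, 139; 2, 2) ≤ (1/2)[99 + √(99² + 4·99·139·138)] = (1/2)[99 + √7605873] = 1428.4374

Kővári–Sós–Turán: let r_1, ..., r_99 be the row sums and z = Σ r_i the total number of 1s. Each pair of columns can share at most one row with both entries 1 (else a 2×2 all-ones block appears), so Σ_i C(r_i, 2) ≤ C(139, 2) = 9591. By convexity Σ_i C(r_i, 2) ≥ 99·C(z/99, 2) = z(z − 99)/(2·99), giving z² − 99z − 99·139·138 ≤ 0 and hence z ≤ (1/2)[99 + √(9801 + 4·1899018)] = (1/2)[99 + √7605873] ≈ (1/2)(99 + 2757.8747) = 1428.4374.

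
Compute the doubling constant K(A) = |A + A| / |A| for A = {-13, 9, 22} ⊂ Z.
K = |A + A| / |A| = 6/3 = 2

Enumerate A + A = {a + b : a, b ∈ A}. With |A| = 3, there are |A|^2 = 9 ordered sum pairs; collecting distinct values, A + A = {-26, -4, 9, 18, 31, 44}, so |A + A| = 6. Thus K = 6/3 = 2. For comparison, the minimum possible |A + A| over all 3-element sets is 2·3 − 1 = 5 (so min K = 5/3), attained only by arithmetic progressions.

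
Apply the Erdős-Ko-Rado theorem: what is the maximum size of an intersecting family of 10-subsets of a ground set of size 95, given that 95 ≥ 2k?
max |F| = C(94, 9) = 1063677275518

Erdős-Ko-Rado (1961): when n ≥ 2k, max |F| = C(n−1, k−1). The bound is attained by the star {A : i ∈ A} for any fixed i ∈ [n]. Here C(95−1, 10−1) = C(94, 9) = 1063677275518.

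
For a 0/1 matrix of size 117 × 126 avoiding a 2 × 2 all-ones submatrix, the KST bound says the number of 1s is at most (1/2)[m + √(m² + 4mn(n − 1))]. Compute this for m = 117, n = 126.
z(117, 126; 2, 2) ≤ (1/2)[117 + √(117² + 4·117·126·125)] = (1/2)[117 + √7384689] = 1417.2392

Kővári–Sós–Turán: let r_1, ..., r_117 be the row sums and z = Σ r_i the total number of 1s. Each pair of columns can share at most one row with both entries 1 (else a 2×2 all-ones block appears), so Σ_i C(r_i, 2) ≤ C(126, 2) = 7875. By convexity Σ_i C(r_i, 2) ≥ 117·C(z/117, 2) = z(z − 117)/(2·117), giving z² − 117z − 117·126·125 ≤ 0 and hence z ≤ (1/2)[117 + √(13689 + 4·1842750)] = (1/2)[117 + √7384689] ≈ (1/2)(117 + 2717.4784) = 1417.2392.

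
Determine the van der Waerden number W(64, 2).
W(64, 2) = 64 + 1 = 65

A 2-term AP is any pair of integers, so a monochromatic 2-AP exists iff some colour is used at least twice. With 64 colours, the colouring i ↦ i on {1, ..., 64} uses each colour once, avoiding any monochromatic pair, so W(64, 2) > 64. For {1, ..., 65}, pigeonhole forces two integers of the same colour, which form a monochromatic 2-AP. Hence W(64, 2) = 65.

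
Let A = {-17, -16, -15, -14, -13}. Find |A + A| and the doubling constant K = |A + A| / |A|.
K = |A + A| / |A| = 9/5

Enumerate A + A = {a + b : a, b ∈ A}. With |A| = 5, there are |A|^2 = 25 ordered sum pairs; collecting distinct values, A + A = {-34, -33, -32, -31, -30, -29, -28, -27, -26}, so |A + A| = 9. Thus K = 9/5. Here |A + A| = 2|A| − 1 = 9, the minimum possible — so K = 9/5 is minimal, which holds iff A is an arithmetic progression.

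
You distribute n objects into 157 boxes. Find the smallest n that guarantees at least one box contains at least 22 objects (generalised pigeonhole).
n = (22 − 1)·157 + 1 = 3298

By the generalised pigeonhole principle, to guarantee some box contains ≥ r objects we need more than (r − 1) · k objects total. Threshold: n = (r − 1) · k + 1. With r = 22 and k = 157: n = 21 · 157 + 1 = 3297 + 1 = 3298. For n = 3297 = 21 · 157, we can put exactly 21 objects in every box, avoiding 22 in any single one — so 3298 is tight.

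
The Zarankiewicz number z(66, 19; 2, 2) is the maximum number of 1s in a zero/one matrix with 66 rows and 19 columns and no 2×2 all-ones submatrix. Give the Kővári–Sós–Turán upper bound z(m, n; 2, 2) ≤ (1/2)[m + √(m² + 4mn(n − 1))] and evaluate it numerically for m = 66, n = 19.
z(66, 19; 2, 2) ≤ (1/2)[66 + √(66² + 4·66·19·18)] = (1/2)[66 + √94644] = 186.8213

Kővári–Sós–Turán: let r_1, ..., r_66 be the row sums and z = Σ r_i the total number of 1s. Each pair of columns can share at most one row with both entries 1 (else a 2×2 all-ones block appears), so Σ_i C(r_i, 2) ≤ C(19, 2) = 171. By convexity Σ_i C(r_i, 2) ≥ 66·C(z/66, 2) = z(z − 66)/(2·66), giving z² − 66z − 66·19·18 ≤ 0 and hence z ≤ (1/2)[66 + √(4356 + 4·22572)] = (1/2)[66 + √94644] ≈ (1/2)(66 + 307.6426) = 186.8213.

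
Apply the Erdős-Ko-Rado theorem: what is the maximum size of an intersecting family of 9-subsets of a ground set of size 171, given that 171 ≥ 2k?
max |F| = C(170, 8) = 14637413449945

The Erdős-Ko-Rado theorem states: for n ≥ 2k, an intersecting family of k-subsets of an n-element set has size at most C(n − 1, k − 1), with equality for 'star' families {A ⊆ [n] : |A| = k, i ∈ A} (fix an element i). For n = 171, k = 9: C(170, 8) = 14637413449945.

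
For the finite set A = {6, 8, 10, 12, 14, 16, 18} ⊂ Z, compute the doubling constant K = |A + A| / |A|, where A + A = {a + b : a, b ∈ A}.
K = |A + A| / |A| = 13/7

Enumerate A + A = {a + b : a, b ∈ A}. With |A| = 7, there are |A|^2 = 49 ordered sum pairs; collecting distinct values, A + A = {12, 14, 16, 18, 20, 22, 24, 26, 28, 30, 32, 34, 36}, so |A + A| = 13. Thus K = 13/7. Here |A + A| = 2|A| − 1 = 13, the minimum possible — so K = 13/7 is minimal, which holds iff A is an arithmetic progression.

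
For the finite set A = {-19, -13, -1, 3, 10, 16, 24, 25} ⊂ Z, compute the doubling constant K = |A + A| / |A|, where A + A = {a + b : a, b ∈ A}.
K = |A + A| / |A| = 34/8 = 17/4

Enumerate A + A = {a + b : a, b ∈ A}. With |A| = 8, there are |A|^2 = 64 ordered sum pairs; collecting distinct values, A + A = {-38, -32, -26, -20, -16, -14, -10, -9, -3, -2, 2, 3, 5, 6, 9, 11, 12, 13, 15, 19, 20, 23, 24, 26, 27, 28, 32, 34, 35, 40, 41, 48, 49, 50}, so |A + A| = 34. Thus K = 34/8 = 17/4. For comparison, the minimum possible |A + A| over all 8-element sets is 2·8 − 1 = 15 (so min K = 15/8), attained only by arithmetic progressions.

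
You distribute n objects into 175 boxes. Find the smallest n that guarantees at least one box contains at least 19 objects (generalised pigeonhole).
n = (19 − 1)·175 + 1 = 3151

By the generalised pigeonhole principle, to guarantee some box contains ≥ r objects we need more than (r − 1) · k objects total. Threshold: n = (r − 1) · k + 1. With r = 19 and k = 175: n = 18 · 175 + 1 = 3150 + 1 = 3151. For n = 3150 = 18 · 175, we can put exactly 18 objects in every box, avoiding 19 in any single one — so 3151 is tight.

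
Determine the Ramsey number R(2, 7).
R(2, 7) = 7

R(2, k) = k for all k ≥ 2: in a 2-colouring of K_k, either some edge is red (a red K_2) or all edges are blue (a blue K_k). And K_{6} coloured all-blue has no blue K_7, so R(2, 7) > 6. Hence R(2, 7) = 7.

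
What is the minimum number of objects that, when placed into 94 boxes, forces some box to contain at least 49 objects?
n = (49 − 1)·94 + 1 = 4513

By the generalised pigeonhole principle, to guarantee some box contains ≥ r objects we need more than (r − 1) · k objects total. Threshold: n = (r − 1) · k + 1. With r = 49 and k = 94: n = 48 · 94 + 1 = 4512 + 1 = 4513. For n = 4512 = 48 · 94, we can put exactly 48 objects in every box, avoiding 49 in any single one — so 4513 is tight.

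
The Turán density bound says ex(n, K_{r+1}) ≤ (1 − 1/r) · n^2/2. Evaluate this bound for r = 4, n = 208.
Turán density bound = (3/4) · 208^2/2 = 16224

Turán's theorem: ex(n, K_{r+1}) is achieved by the complete r-partite Turán graph T(n, r) with parts as balanced as possible, and is at most (1 − 1/r) · n^2/2. For r = 4, n = 208: the density bound is (3/4) · 43264/2 = 16224. Since 4 ∣ 208, the Turán graph T(208, 4) has parts of equal size 52, and its edge count e(T(208, 4)) = 16224 attains the density bound exactly.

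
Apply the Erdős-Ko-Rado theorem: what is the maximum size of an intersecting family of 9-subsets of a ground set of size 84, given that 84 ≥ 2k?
max |F| = C(83, 8) = 39443226966

The Erdős-Ko-Rado theorem states: for n ≥ 2k, an intersecting family of k-subsets of an n-element set has size at most C(n − 1, k − 1), with equality for 'star' families {A ⊆ [n] : |A| = k, i ∈ A} (fix an element i). For n = 84, k = 9: C(83, 8) = 39443226966.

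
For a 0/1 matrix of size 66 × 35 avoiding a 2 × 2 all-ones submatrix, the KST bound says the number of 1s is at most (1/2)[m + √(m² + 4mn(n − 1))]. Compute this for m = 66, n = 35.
z(66, 35; 2, 2) ≤ (1/2)[66 + √(66² + 4·66·35·34)] = (1/2)[66 + √318516] = 315.1861

Kővári–Sós–Turán: let r_1, ..., r_66 be the row sums and z = Σ r_i the total number of 1s. Each pair of columns can share at most one row with both entries 1 (else a 2×2 all-ones block appears), so Σ_i C(r_i, 2) ≤ C(35, 2) = 595. By convexity Σ_i C(r_i, 2) ≥ 66·C(z/66, 2) = z(z − 66)/(2·66), giving z² − 66z − 66·35·34 ≤ 0 and hence z ≤ (1/2)[66 + √(4356 + 4·78540)] = (1/2)[66 + √318516] ≈ (1/2)(66 + 564.3722) = 315.1861.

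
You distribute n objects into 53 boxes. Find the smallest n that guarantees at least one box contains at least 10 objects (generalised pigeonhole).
n = (10 − 1)·53 + 1 = 478

By the generalised pigeonhole principle, to guarantee some box contains ≥ r objects we need more than (r − 1) · k objects total. Threshold: n = (r − 1) · k + 1. With r = 10 and k = 53: n = 9 · 53 + 1 = 477 + 1 = 478. For n = 477 = 9 · 53, we can put exactly 9 objects in every box, avoiding 10 in any single one — so 478 is tight.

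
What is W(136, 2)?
W(136, 2) = 136 + 1 = 137

A 2-term AP is any pair of integers, so a monochromatic 2-AP exists iff some colour is used at least twice. With 136 colours, the colouring i ↦ i on {1, ..., 136} uses each colour once, avoiding any monochromatic pair, so W(136, 2) > 136. For {1, ..., 137}, pigeonhole forces two integers of the same colour, which form a monochromatic 2-AP. Hence W(136, 2) = 137.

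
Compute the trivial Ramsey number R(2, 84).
R(2, 84) = 84

R(2, k) = k for all k ≥ 2: in a 2-colouring of K_k, either some edge is red (a red K_2) or all edges are blue (a blue K_k). And K_{83} coloured all-blue has no blue K_84, so R(2, 84) > 83. Hence R(2, 84) = 84.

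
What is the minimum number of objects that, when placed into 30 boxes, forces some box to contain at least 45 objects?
n = (45 − 1)·30 + 1 = 1321

By the generalised pigeonhole principle, to guarantee some box contains ≥ r objects we need more than (r − 1) · k objects total. Threshold: n = (r − 1) · k + 1. With r = 45 and k = 30: n = 44 · 30 + 1 = 1320 + 1 = 1321. For n = 1320 = 44 · 30, we can put exactly 44 objects in every box, avoiding 45 in any single one — so 1321 is tight.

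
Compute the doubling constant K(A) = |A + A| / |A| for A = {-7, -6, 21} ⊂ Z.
K = |A + A| / |A| = 6/3 = 2

Enumerate A + A = {a + b : a, b ∈ A}. With |A| = 3, there are |A|^2 = 9 ordered sum pairs; collecting distinct values, A + A = {-14, -13, -12, 14, 15, 42}, so |A + A| = 6. Thus K = 6/3 = 2. For comparison, the minimum possible |A + A| over all 3-element sets is 2·3 − 1 = 5 (so min K = 5/3), attained only by arithmetic progressions.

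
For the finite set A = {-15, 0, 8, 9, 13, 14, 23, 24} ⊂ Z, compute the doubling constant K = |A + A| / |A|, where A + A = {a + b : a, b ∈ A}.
K = |A + A| / |A| = 30/8 = 15/4

Enumerate A + A = {a + b : a, b ∈ A}. With |A| = 8, there are |A|^2 = 64 ordered sum pairs; collecting distinct values, A + A = {-30, -15, -7, -6, -2, -1, 0, 8, 9, 13, 14, 16, 17, 18, 21, 22, 23, 24, 26, 27, 28, 31, 32, 33, 36, 37, 38, 46, 47, 48}, so |A + A| = 30. Thus K = 30/8 = 15/4. For comparison, the minimum possible |A + A| over all 8-element sets is 2·8 − 1 = 15 (so min K = 15/8), attained only by arithmetic progressions.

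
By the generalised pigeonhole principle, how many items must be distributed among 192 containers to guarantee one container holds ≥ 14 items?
n = (14 − 1)·192 + 1 = 2497

By the generalised pigeonhole principle, to guarantee some box contains ≥ r objects we need more than (r − 1) · k objects total. Threshold: n = (r − 1) · k + 1. With r = 14 and k = 192: n = 13 · 192 + 1 = 2496 + 1 = 2497. For n = 2496 = 13 · 192, we can put exactly 13 objects in every box, avoiding 14 in any single one — so 2497 is tight.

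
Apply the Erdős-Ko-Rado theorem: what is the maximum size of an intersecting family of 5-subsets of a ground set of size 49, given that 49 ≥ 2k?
max |F| = C(48, 4) = 194580

Erdős-Ko-Rado (1961): when n ≥ 2k, max |F| = C(n−1, k−1). The bound is attained by the star {A : i ∈ A} for any fixed i ∈ [n]. Here C(49−1, 5−1) = C(48, 4) = 194580.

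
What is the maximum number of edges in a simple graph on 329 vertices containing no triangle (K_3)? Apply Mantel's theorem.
ex(329, K_3) = ⌊329^2/4⌋ = 27060

Mantel (1907): a triangle-free graph on n vertices has at most ⌊n^2/4⌋ edges, with equality for the complete bipartite graph K_{⌊n/2⌋, ⌈n/2⌉}. For n = 329: ⌊329^2/4⌋ = ⌊108241/4⌋ = 27060. The extremal graph is K_{164, 165}, which has 164·165 = 27060 edges.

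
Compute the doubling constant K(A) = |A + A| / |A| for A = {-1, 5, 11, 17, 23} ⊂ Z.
K = |A + A| / |A| = 9/5

Enumerate A + A = {a + b : a, b ∈ A}. With |A| = 5, there are |A|^2 = 25 ordered sum pairs; collecting distinct values, A + A = {-2, 4, 10, 16, 22, 28, 34, 40, 46}, so |A + A| = 9. Thus K = 9/5. Here |A + A| = 2|A| − 1 = 9, the minimum possible — so K = 9/5 is minimal, which holds iff A is an arithmetic progression.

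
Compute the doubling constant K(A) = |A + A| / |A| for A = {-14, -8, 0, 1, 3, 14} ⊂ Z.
K = |A + A| / |A| = 19/6

Enumerate A + A = {a + b : a, b ∈ A}. With |A| = 6, there are |A|^2 = 36 ordered sum pairs; collecting distinct values, A + A = {-28, -22, -16, -14, -13, -11, -8, -7, -5, 0, 1, 2, 3, 4, 6, 14, 15, 17, 28}, so |A + A| = 19. Thus K = 19/6. For comparison, the minimum possible |A + A| over all 6-element sets is 2·6 − 1 = 11 (so min K = 11/6), attained only by arithmetic progressions.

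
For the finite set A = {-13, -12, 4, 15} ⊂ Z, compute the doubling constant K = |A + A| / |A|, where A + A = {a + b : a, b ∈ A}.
K = |A + A| / |A| = 10/4 = 5/2

Enumerate A + A = {a + b : a, b ∈ A}. With |A| = 4, there are |A|^2 = 16 ordered sum pairs; collecting distinct values, A + A = {-26, -25, -24, -9, -8, 2, 3, 8, 19, 30}, so |A + A| = 10. Thus K = 10/4 = 5/2. For comparison, the minimum possible |A + A| over all 4-element sets is 2·4 − 1 = 7 (so min K = 7/4), attained only by arithmetic progressions.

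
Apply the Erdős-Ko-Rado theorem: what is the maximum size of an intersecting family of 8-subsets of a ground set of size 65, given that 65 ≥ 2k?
max |F| = C(64, 7) = 621216192

Erdős-Ko-Rado (1961): when n ≥ 2k, max |F| = C(n−1, k−1). The bound is attained by the star {A : i ∈ A} for any fixed i ∈ [n]. Here C(65−1, 8−1) = C(64, 7) = 621216192.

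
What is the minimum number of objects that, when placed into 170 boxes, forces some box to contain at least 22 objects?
n = (22 − 1)·170 + 1 = 3571

By the generalised pigeonhole principle, to guarantee some box contains ≥ r objects we need more than (r − 1) · k objects total. Threshold: n = (r − 1) · k + 1. With r = 22 and k = 170: n = 21 · 170 + 1 = 3570 + 1 = 3571. For n = 3570 = 21 · 170, we can put exactly 21 objects in every box, avoiding 22 in any single one — so 3571 is tight.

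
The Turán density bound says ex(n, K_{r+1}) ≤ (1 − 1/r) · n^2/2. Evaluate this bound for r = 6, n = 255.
Turán density bound = (5/6) · 255^2/2 = 108375/4 ≈ 27093.75

Turán's theorem: ex(n, K_{r+1}) is achieved by the complete r-partite Turán graph T(n, r) with parts as balanced as possible, and is at most (1 − 1/r) · n^2/2. For r = 6, n = 255: the density bound is (5/6) · 65025/2 = 108375/4 ≈ 27093.75. The integer-valued extremum is e(T(255, 6)) = 27093, which is strictly less than the density bound 108375/4 since 6 ∤ 255 (the parts of T(255, 6) cannot all be equal).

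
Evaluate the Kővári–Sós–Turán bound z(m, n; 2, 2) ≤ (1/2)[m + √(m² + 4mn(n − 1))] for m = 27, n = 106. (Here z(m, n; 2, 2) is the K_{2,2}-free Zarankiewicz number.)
z(27, 106; 2, 2) ≤ (1/2)[27 + √(27² + 4·27·106·105)] = (1/2)[27 + √1202769] = 561.8541

Kővári–Sós–Turán: let r_1, ..., r_27 be the row sums and z = Σ r_i the total number of 1s. Each pair of columns can share at most one row with both entries 1 (else a 2×2 all-ones block appears), so Σ_i C(r_i, 2) ≤ C(106, 2) = 5565. By convexity Σ_i C(r_i, 2) ≥ 27·C(z/27, 2) = z(z − 27)/(2·27), giving z² − 27z − 27·106·105 ≤ 0 and hence z ≤ (1/2)[27 + √(729 + 4·300510)] = (1/2)[27 + √1202769] ≈ (1/2)(27 + 1096.7083) = 561.8541.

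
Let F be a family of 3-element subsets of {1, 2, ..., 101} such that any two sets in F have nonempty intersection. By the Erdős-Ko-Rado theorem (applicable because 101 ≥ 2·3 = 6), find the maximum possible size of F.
max |F| = C(100, 2) = 4950

The Erdős-Ko-Rado theorem states: for n ≥ 2k, an intersecting family of k-subsets of an n-element set has size at most C(n − 1, k − 1), with equality for 'star' families {A ⊆ [n] : |A| = k, i ∈ A} (fix an element i). For n = 101, k = 3: C(100, 2) = 4950.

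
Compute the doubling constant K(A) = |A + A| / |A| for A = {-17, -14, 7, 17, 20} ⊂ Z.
K = |A + A| / |A| = 14/5

Enumerate A + A = {a + b : a, b ∈ A}. With |A| = 5, there are |A|^2 = 25 ordered sum pairs; collecting distinct values, A + A = {-34, -31, -28, -10, -7, 0, 3, 6, 14, 24, 27, 34, 37, 40}, so |A + A| = 14. Thus K = 14/5. For comparison, the minimum possible |A + A| over all 5-element sets is 2·5 − 1 = 9 (so min K = 9/5), attained only by arithmetic progressions.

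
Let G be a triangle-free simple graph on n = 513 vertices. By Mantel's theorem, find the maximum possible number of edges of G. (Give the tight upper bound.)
ex(513, K_3) = ⌊513^2/4⌋ = 65792

Mantel (1907): a triangle-free graph on n vertices has at most ⌊n^2/4⌋ edges, with equality for the complete bipartite graph K_{⌊n/2⌋, ⌈n/2⌉}. For n = 513: ⌊513^2/4⌋ = ⌊263169/4⌋ = 65792. The extremal graph is K_{256, 257}, which has 256·257 = 65792 edges.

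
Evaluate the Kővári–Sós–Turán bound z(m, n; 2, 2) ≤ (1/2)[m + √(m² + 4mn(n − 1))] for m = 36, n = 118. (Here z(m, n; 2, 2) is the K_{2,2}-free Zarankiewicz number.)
z(36, 118; 2, 2) ≤ (1/2)[36 + √(36² + 4·36·118·117)] = (1/2)[36 + √1989360] = 723.2234

Kővári–Sós–Turán: let r_1, ..., r_36 be the row sums and z = Σ r_i the total number of 1s. Each pair of columns can share at most one row with both entries 1 (else a 2×2 all-ones block appears), so Σ_i C(r_i, 2) ≤ C(118, 2) = 6903. By convexity Σ_i C(r_i, 2) ≥ 36·C(z/36, 2) = z(z − 36)/(2·36), giving z² − 36z − 36·118·117 ≤ 0 and hence z ≤ (1/2)[36 + √(1296 + 4·497016)] = (1/2)[36 + √1989360] ≈ (1/2)(36 + 1410.4467) = 723.2234.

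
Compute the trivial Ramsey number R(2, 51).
R(2, 51) = 51

R(2, k) = k for all k ≥ 2: in a 2-colouring of K_k, either some edge is red (a red K_2) or all edges are blue (a blue K_k). And K_{50} coloured all-blue has no blue K_51, so R(2, 51) > 50. Hence R(2, 51) = 51.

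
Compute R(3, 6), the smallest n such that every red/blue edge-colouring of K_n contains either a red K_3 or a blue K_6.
R(3, 6) = 18

Lower bound: an explicit 2-colouring of K_{17} (typically a Paley-type or other structured construction) avoids a red K_3 and a blue K_6, showing R(3, 6) > 17.
Upper bound: the simple Erdős–Szekeres recurrence only gives R(3, 6) ≤ 20; the tight bound R(3, 6) ≤ 18 requires a sharper case analysis (or computer search) of 2-colourings of K_{18}.
Hence R(3, 6) = 18.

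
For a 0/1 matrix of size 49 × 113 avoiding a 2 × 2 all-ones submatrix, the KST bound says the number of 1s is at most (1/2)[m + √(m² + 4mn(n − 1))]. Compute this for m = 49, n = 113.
z(49, 113; 2, 2) ≤ (1/2)[49 + √(49² + 4·49·113·112)] = (1/2)[49 + √2482977] = 812.3732

Kővári–Sós–Turán: let r_1, ..., r_49 be the row sums and z = Σ r_i the total number of 1s. Each pair of columns can share at most one row with both entries 1 (else a 2×2 all-ones block appears), so Σ_i C(r_i, 2) ≤ C(113, 2) = 6328. By convexity Σ_i C(r_i, 2) ≥ 49·C(z/49, 2) = z(z − 49)/(2·49), giving z² − 49z − 49·113·112 ≤ 0 and hence z ≤ (1/2)[49 + √(2401 + 4·620144)] = (1/2)[49 + √2482977] ≈ (1/2)(49 + 1575.7465) = 812.3732.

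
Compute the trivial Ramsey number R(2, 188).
R(2, 188) = 188

R(2, k) = k for all k ≥ 2: in a 2-colouring of K_k, either some edge is red (a red K_2) or all edges are blue (a blue K_k). And K_{187} coloured all-blue has no blue K_188, so R(2, 188) > 187. Hence R(2, 188) = 188.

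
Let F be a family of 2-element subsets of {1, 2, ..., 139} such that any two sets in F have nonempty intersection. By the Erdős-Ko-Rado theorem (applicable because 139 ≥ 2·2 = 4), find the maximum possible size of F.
max |F| = C(138, 1) = 138

Erdős-Ko-Rado (1961): when n ≥ 2k, max |F| = C(n−1, k−1). The bound is attained by the star {A : i ∈ A} for any fixed i ∈ [n]. Here C(139−1, 2−1) = C(138, 1) = 138.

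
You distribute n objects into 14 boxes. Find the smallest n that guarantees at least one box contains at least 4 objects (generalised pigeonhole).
n = (4 − 1)·14 + 1 = 43

By the generalised pigeonhole principle, to guarantee some box contains ≥ r objects we need more than (r − 1) · k objects total. Threshold: n = (r − 1) · k + 1. With r = 4 and k = 14: n = 3 · 14 + 1 = 42 + 1 = 43. For n = 42 = 3 · 14, we can put exactly 3 objects in every box, avoiding 4 in any single one — so 43 is tight.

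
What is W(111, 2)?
W(111, 2) = 111 + 1 = 112

A 2-term AP is any pair of integers, so a monochromatic 2-AP exists iff some colour is used at least twice. With 111 colours, the colouring i ↦ i on {1, ..., 111} uses each colour once, avoiding any monochromatic pair, so W(111, 2) > 111. For {1, ..., 112}, pigeonhole forces two integers of the same colour, which form a monochromatic 2-AP. Hence W(111, 2) = 112.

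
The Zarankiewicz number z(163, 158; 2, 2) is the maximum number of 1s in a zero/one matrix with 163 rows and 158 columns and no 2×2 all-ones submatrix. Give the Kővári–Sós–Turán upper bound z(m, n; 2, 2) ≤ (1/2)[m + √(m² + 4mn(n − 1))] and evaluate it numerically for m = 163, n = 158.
z(163, 158; 2, 2) ≤ (1/2)[163 + √(163² + 4·163·158·157)] = (1/2)[163 + √16200081] = 2093.9662

Kővári–Sós–Turán: let r_1, ..., r_163 be the row sums and z = Σ r_i the total number of 1s. Each pair of columns can share at most one row with both entries 1 (else a 2×2 all-ones block appears), so Σ_i C(r_i, 2) ≤ C(158, 2) = 12403. By convexity Σ_i C(r_i, 2) ≥ 163·C(z/163, 2) = z(z − 163)/(2·163), giving z² − 163z − 163·158·157 ≤ 0 and hence z ≤ (1/2)[163 + √(26569 + 4·4043378)] = (1/2)[163 + √16200081] ≈ (1/2)(163 + 4024.9324) = 2093.9662.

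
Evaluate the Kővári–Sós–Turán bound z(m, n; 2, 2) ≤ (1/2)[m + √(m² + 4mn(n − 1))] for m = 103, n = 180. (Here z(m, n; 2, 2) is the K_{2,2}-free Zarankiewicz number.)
z(103, 180; 2, 2) ≤ (1/2)[103 + √(103² + 4·103·180·179)] = (1/2)[103 + √13285249] = 1873.9468

Kővári–Sós–Turán: let r_1, ..., r_103 be the row sums and z = Σ r_i the total number of 1s. Each pair of columns can share at most one row with both entries 1 (else a 2×2 all-ones block appears), so Σ_i C(r_i, 2) ≤ C(180, 2) = 16110. By convexity Σ_i C(r_i, 2) ≥ 103·C(z/103, 2) = z(z − 103)/(2·103), giving z² − 103z − 103·180·179 ≤ 0 and hence z ≤ (1/2)[103 + √(10609 + 4·3318660)] = (1/2)[103 + √13285249] ≈ (1/2)(103 + 3644.8936) = 1873.9468.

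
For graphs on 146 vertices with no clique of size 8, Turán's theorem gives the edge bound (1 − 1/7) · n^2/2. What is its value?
Turán density bound = (6/7) · 146^2/2 = 63948/7 ≈ 9135.4286

Turán's theorem: ex(n, K_{r+1}) is achieved by the complete r-partite Turán graph T(n, r) with parts as balanced as possible, and is at most (1 − 1/r) · n^2/2. For r = 7, n = 146: the density bound is (6/7) · 21316/2 = 63948/7 ≈ 9135.4286. The integer-valued extremum is e(T(146, 7)) = 9135, which is strictly less than the density bound 63948/7 since 7 ∤ 146 (the parts of T(146, 7) cannot all be equal).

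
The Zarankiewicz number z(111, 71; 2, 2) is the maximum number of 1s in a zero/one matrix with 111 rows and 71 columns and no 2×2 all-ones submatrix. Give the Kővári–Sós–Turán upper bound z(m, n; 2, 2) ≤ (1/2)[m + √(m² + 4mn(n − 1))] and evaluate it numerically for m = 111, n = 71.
z(111, 71; 2, 2) ≤ (1/2)[111 + √(111² + 4·111·71·70)] = (1/2)[111 + √2219001] = 800.3156

Kővári–Sós–Turán: let r_1, ..., r_111 be the row sums and z = Σ r_i the total number of 1s. Each pair of columns can share at most one row with both entries 1 (else a 2×2 all-ones block appears), so Σ_i C(r_i, 2) ≤ C(71, 2) = 2485. By convexity Σ_i C(r_i, 2) ≥ 111·C(z/111, 2) = z(z − 111)/(2·111), giving z² − 111z − 111·71·70 ≤ 0 and hence z ≤ (1/2)[111 + √(12321 + 4·551670)] = (1/2)[111 + √2219001] ≈ (1/2)(111 + 1489.6312) = 800.3156.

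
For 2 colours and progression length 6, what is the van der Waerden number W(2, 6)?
W(2, 6) = 1132

This is a classical value, W(2, 6) = 1132, established by combining an explicit 2-colouring of {1, ..., 1131} with no monochromatic 6-AP (giving the lower bound W(2, 6) > 1131) and a finite case analysis / exhaustive computer search showing every 2-colouring of {1, ..., 1132} has such an AP.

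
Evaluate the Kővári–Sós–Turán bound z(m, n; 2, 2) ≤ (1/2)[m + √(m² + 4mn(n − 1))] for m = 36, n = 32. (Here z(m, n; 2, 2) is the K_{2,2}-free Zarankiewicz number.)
z(36, 32; 2, 2) ≤ (1/2)[36 + √(36² + 4·36·32·31)] = (1/2)[36 + √144144] = 207.8315

Kővári–Sós–Turán: let r_1, ..., r_36 be the row sums and z = Σ r_i the total number of 1s. Each pair of columns can share at most one row with both entries 1 (else a 2×2 all-ones block appears), so Σ_i C(r_i, 2) ≤ C(32, 2) = 496. By convexity Σ_i C(r_i, 2) ≥ 36·C(z/36, 2) = z(z − 36)/(2·36), giving z² − 36z − 36·32·31 ≤ 0 and hence z ≤ (1/2)[36 + √(1296 + 4·35712)] = (1/2)[36 + √144144] ≈ (1/2)(36 + 379.663) = 207.8315.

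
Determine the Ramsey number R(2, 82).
R(2, 82) = 82

R(2, k) = k for all k ≥ 2: in a 2-colouring of K_k, either some edge is red (a red K_2) or all edges are blue (a blue K_k). And K_{81} coloured all-blue has no blue K_82, so R(2, 82) > 81. Hence R(2, 82) = 82.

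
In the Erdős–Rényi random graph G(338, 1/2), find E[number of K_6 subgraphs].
E[# K_6] = C(338, 6) · (1/2)^C(6, 2) = 1980564039636 / 2^15 = 495141009909/8192 ≈ 60442017.811157

For each 6-subset S of vertices (there are C(338, 6) = 1980564039636 such S), let X_S = 1 if S induces a K_6 (all C(6, 2) = 15 edges present). Then P(X_S = 1) = (1/2)^15 = 1/32768. By linearity of expectation, E[# K_6] = C(338, 6) · (1/2)^15 = 1980564039636 / 32768 = 495141009909/8192 ≈ 60442017.811157.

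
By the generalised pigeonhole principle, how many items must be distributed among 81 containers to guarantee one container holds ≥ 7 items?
n = (7 − 1)·81 + 1 = 487

By the generalised pigeonhole principle, to guarantee some box contains ≥ r objects we need more than (r − 1) · k objects total. Threshold: n = (r − 1) · k + 1. With r = 7 and k = 81: n = 6 · 81 + 1 = 486 + 1 = 487. For n = 486 = 6 · 81, we can put exactly 6 objects in every box, avoiding 7 in any single one — so 487 is tight.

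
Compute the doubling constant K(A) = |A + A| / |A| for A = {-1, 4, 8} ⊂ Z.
K = |A + A| / |A| = 6/3 = 2

Enumerate A + A = {a + b : a, b ∈ A}. With |A| = 3, there are |A|^2 = 9 ordered sum pairs; collecting distinct values, A + A = {-2, 3, 7, 8, 12, 16}, so |A + A| = 6. Thus K = 6/3 = 2. For comparison, the minimum possible |A + A| over all 3-element sets is 2·3 − 1 = 5 (so min K = 5/3), attained only by arithmetic progressions.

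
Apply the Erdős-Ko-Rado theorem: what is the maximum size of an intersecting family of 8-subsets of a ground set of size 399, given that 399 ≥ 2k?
max |F| = C(398, 7) = 297652930822632

The Erdős-Ko-Rado theorem states: for n ≥ 2k, an intersecting family of k-subsets of an n-element set has size at most C(n − 1, k − 1), with equality for 'star' families {A ⊆ [n] : |A| = k, i ∈ A} (fix an element i). For n = 399, k = 8: C(398, 7) = 297652930822632.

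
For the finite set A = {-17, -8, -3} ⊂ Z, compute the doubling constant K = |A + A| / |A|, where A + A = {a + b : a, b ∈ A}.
K = |A + A| / |A| = 6/3 = 2

Enumerate A + A = {a + b : a, b ∈ A}. With |A| = 3, there are |A|^2 = 9 ordered sum pairs; collecting distinct values, A + A = {-34, -25, -20, -16, -11, -6}, so |A + A| = 6. Thus K = 6/3 = 2. For comparison, the minimum possible |A + A| over all 3-element sets is 2·3 − 1 = 5 (so min K = 5/3), attained only by arithmetic progressions.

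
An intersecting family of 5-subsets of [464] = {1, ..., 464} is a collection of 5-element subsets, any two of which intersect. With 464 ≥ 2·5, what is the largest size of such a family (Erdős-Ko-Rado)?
max |F| = C(463, 4) = 1890037765

The Erdős-Ko-Rado theorem states: for n ≥ 2k, an intersecting family of k-subsets of an n-element set has size at most C(n − 1, k − 1), with equality for 'star' families {A ⊆ [n] : |A| = k, i ∈ A} (fix an element i). For n = 464, k = 5: C(463, 4) = 1890037765.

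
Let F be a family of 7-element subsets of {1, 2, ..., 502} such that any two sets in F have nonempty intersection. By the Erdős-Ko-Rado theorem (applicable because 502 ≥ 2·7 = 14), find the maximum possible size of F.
max |F| = C(501, 6) = 21312931414600

Erdős-Ko-Rado (1961): when n ≥ 2k, max |F| = C(n−1, k−1). The bound is attained by the star {A : i ∈ A} for any fixed i ∈ [n]. Here C(502−1, 7−1) = C(501, 6) = 21312931414600.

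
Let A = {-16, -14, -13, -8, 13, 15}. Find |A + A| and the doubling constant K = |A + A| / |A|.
K = |A + A| / |A| = 20/6 = 10/3

Enumerate A + A = {a + b : a, b ∈ A}. With |A| = 6, there are |A|^2 = 36 ordered sum pairs; collecting distinct values, A + A = {-32, -30, -29, -28, -27, -26, -24, -22, -21, -16, -3, -1, 0, 1, 2, 5, 7, 26, 28, 30}, so |A + A| = 20. Thus K = 20/6 = 10/3. For comparison, the minimum possible |A + A| over all 6-element sets is 2·6 − 1 = 11 (so min K = 11/6), attained only by arithmetic progressions.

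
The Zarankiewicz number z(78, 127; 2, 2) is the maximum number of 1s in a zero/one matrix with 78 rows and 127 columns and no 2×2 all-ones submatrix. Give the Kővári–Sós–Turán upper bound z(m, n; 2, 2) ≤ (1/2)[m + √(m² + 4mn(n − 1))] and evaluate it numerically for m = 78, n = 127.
z(78, 127; 2, 2) ≤ (1/2)[78 + √(78² + 4·78·127·126)] = (1/2)[78 + √4998708] = 1156.8895

Kővári–Sós–Turán: let r_1, ..., r_78 be the row sums and z = Σ r_i the total number of 1s. Each pair of columns can share at most one row with both entries 1 (else a 2×2 all-ones block appears), so Σ_i C(r_i, 2) ≤ C(127, 2) = 8001. By convexity Σ_i C(r_i, 2) ≥ 78·C(z/78, 2) = z(z − 78)/(2·78), giving z² − 78z − 78·127·126 ≤ 0 and hence z ≤ (1/2)[78 + √(6084 + 4·1248156)] = (1/2)[78 + √4998708] ≈ (1/2)(78 + 2235.7791) = 1156.8895.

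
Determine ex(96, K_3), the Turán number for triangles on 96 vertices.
ex(96, K_3) = ⌊96^2/4⌋ = 2304

Mantel (1907): a triangle-free graph on n vertices has at most ⌊n^2/4⌋ edges, with equality for the complete bipartite graph K_{⌊n/2⌋, ⌈n/2⌉}. For n = 96: ⌊96^2/4⌋ = ⌊9216/4⌋ = 2304. The extremal graph is K_{48, 48}, which has 48·48 = 2304 edges.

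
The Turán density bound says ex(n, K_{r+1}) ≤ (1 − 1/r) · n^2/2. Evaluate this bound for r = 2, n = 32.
Turán density bound = (1/2) · 32^2/2 = 256

Turán's theorem: ex(n, K_{r+1}) is achieved by the complete r-partite Turán graph T(n, r) with parts as balanced as possible, and is at most (1 − 1/r) · n^2/2. For r = 2, n = 32: the density bound is (1/2) · 1024/2 = 256. Since 2 ∣ 32, the Turán graph T(32, 2) has parts of equal size 16, and its edge count e(T(32, 2)) = 256 attains the density bound exactly.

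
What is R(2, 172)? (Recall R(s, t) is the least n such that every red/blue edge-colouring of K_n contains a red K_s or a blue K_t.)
R(2, 172) = 172

R(2, k) = k for all k ≥ 2: in a 2-colouring of K_k, either some edge is red (a red K_2) or all edges are blue (a blue K_k). And K_{171} coloured all-blue has no blue K_172, so R(2, 172) > 171. Hence R(2, 172) = 172.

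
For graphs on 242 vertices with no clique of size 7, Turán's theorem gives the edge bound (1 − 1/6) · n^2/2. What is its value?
Turán density bound = (5/6) · 242^2/2 = 73205/3 ≈ 24401.6667

Turán's theorem: ex(n, K_{r+1}) is achieved by the complete r-partite Turán graph T(n, r) with parts as balanced as possible, and is at most (1 − 1/r) · n^2/2. For r = 6, n = 242: the density bound is (5/6) · 58564/2 = 73205/3 ≈ 24401.6667. The integer-valued extremum is e(T(242, 6)) = 24401, which is strictly less than the density bound 73205/3 since 6 ∤ 242 (the parts of T(242, 6) cannot all be equal).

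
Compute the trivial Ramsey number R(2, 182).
R(2, 182) = 182

R(2, k) = k for all k ≥ 2: in a 2-colouring of K_k, either some edge is red (a red K_2) or all edges are blue (a blue K_k). And K_{181} coloured all-blue has no blue K_182, so R(2, 182) > 181. Hence R(2, 182) = 182.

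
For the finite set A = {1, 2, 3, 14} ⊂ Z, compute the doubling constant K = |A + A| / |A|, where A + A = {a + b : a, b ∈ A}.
K = |A + A| / |A| = 9/4

Enumerate A + A = {a + b : a, b ∈ A}. With |A| = 4, there are |A|^2 = 16 ordered sum pairs; collecting distinct values, A + A = {2, 3, 4, 5, 6, 15, 16, 17, 28}, so |A + A| = 9. Thus K = 9/4. For comparison, the minimum possible |A + A| over all 4-element sets is 2·4 − 1 = 7 (so min K = 7/4), attained only by arithmetic progressions.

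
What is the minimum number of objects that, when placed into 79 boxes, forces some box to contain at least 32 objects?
n = (32 − 1)·79 + 1 = 2450

By the generalised pigeonhole principle, to guarantee some box contains ≥ r objects we need more than (r − 1) · k objects total. Threshold: n = (r − 1) · k + 1. With r = 32 and k = 79: n = 31 · 79 + 1 = 2449 + 1 = 2450. For n = 2449 = 31 · 79, we can put exactly 31 objects in every box, avoiding 32 in any single one — so 2450 is tight.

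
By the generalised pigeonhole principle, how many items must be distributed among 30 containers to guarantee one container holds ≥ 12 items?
n = (12 − 1)·30 + 1 = 331

By the generalised pigeonhole principle, to guarantee some box contains ≥ r objects we need more than (r − 1) · k objects total. Threshold: n = (r − 1) · k + 1. With r = 12 and k = 30: n = 11 · 30 + 1 = 330 + 1 = 331. For n = 330 = 11 · 30, we can put exactly 11 objects in every box, avoiding 12 in any single one — so 331 is tight.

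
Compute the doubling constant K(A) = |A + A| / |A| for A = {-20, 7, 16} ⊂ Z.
K = |A + A| / |A| = 6/3 = 2

Enumerate A + A = {a + b : a, b ∈ A}. With |A| = 3, there are |A|^2 = 9 ordered sum pairs; collecting distinct values, A + A = {-40, -13, -4, 14, 23, 32}, so |A + A| = 6. Thus K = 6/3 = 2. For comparison, the minimum possible |A + A| over all 3-element sets is 2·3 − 1 = 5 (so min K = 5/3), attained only by arithmetic progressions.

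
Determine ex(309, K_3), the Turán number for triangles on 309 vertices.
ex(309, K_3) = ⌊309^2/4⌋ = 23870

Mantel (1907): a triangle-free graph on n vertices has at most ⌊n^2/4⌋ edges, with equality for the complete bipartite graph K_{⌊n/2⌋, ⌈n/2⌉}. For n = 309: ⌊309^2/4⌋ = ⌊95481/4⌋ = 23870. The extremal graph is K_{154, 155}, which has 154·155 = 23870 edges.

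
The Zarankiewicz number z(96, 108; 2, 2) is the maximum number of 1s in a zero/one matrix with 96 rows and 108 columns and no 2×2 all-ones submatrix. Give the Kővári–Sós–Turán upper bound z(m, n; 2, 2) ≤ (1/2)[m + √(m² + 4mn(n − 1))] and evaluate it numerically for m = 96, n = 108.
z(96, 108; 2, 2) ≤ (1/2)[96 + √(96² + 4·96·108·107)] = (1/2)[96 + √4446720] = 1102.3624

Kővári–Sós–Turán: let r_1, ..., r_96 be the row sums and z = Σ r_i the total number of 1s. Each pair of columns can share at most one row with both entries 1 (else a 2×2 all-ones block appears), so Σ_i C(r_i, 2) ≤ C(108, 2) = 5778. By convexity Σ_i C(r_i, 2) ≥ 96·C(z/96, 2) = z(z − 96)/(2·96), giving z² − 96z − 96·108·107 ≤ 0 and hence z ≤ (1/2)[96 + √(9216 + 4·1109376)] = (1/2)[96 + √4446720] ≈ (1/2)(96 + 2108.7247) = 1102.3624.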